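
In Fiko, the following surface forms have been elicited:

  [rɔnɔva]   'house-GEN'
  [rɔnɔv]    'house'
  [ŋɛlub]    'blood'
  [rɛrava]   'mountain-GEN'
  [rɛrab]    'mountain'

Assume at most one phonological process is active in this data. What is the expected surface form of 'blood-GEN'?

[ŋɛluva]

The root 'mountain' surfaces as [rɛrava] and [rɛrab], with a stem-final [v] ~ [b] alternation.
The stem 'house' ([rɔnɔva], [rɔnɔv]) shows [v] unchanged in both environments, so [v] cannot be basic with [b] derived in isolation.
Therefore /b/ is basic and [v] is derived by intervocalic spirantization (voiced stops become fricatives between vowels).
The one attested form of 'blood', [ŋɛlub], shows underlying /ŋɛlub/. Applying the same rule between vowels gives [ŋɛluva].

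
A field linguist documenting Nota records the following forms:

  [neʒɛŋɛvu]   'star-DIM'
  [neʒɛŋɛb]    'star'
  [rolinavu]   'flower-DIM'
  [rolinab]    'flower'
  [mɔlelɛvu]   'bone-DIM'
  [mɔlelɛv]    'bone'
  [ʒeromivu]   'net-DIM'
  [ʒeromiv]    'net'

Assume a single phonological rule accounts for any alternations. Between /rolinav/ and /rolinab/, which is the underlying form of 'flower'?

/rolinab/

The stem for 'flower' ends in [v] in [rolinavu] but [b] in [rolinab].
If /v/ were underlying and a rule turned it into [b] in isolation, 'bone' would also alternate; but it has [v] in both [mɔlelɛvu] and [mɔlelɛv].
So /b/ is underlying, and a rule of intervocalic spirantization — voiced stops become fricatives between vowels — gives [v].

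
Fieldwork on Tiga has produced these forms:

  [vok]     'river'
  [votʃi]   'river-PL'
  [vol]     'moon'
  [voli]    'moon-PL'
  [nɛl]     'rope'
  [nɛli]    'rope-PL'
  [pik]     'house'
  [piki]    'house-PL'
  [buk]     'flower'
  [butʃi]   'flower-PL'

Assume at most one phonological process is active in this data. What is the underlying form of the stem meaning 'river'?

'river' shows [k] ~ [tʃ] at the end of the stem ([vok] vs [votʃi]).
Compare 'house', with invariant [k] in [pik] and [piki]: an analysis with underlying /k/ and a rule producing [tʃ] before the PL suffix would wrongly predict alternation here too.
So /tʃ/ is underlying, and a rule of depalatalization — palato-alveolar /tʃ/ becomes [k] when no front vowel follows — gives [k].

/votʃ/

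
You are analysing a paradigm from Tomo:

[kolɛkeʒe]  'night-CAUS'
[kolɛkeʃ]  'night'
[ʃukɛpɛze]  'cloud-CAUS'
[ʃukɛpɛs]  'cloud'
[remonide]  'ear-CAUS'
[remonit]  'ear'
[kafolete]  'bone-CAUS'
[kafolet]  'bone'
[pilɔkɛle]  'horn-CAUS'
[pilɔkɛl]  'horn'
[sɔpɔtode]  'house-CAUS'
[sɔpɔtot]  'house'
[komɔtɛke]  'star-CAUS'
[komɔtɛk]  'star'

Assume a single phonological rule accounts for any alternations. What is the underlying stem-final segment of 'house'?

In [sɔpɔtode] and [sɔpɔtot] the final segment of 'house' alternates: [d] ~ [t].
If /t/ were underlying and a rule turned it into [d] before the CAUS suffix, 'bone' would also alternate; but it has [t] in both [kafolete] and [kafolet].
So /d/ is underlying, and a rule of word-final obstruent devoicing — voiced obstruents become voiceless word-finally — gives [t].

/d/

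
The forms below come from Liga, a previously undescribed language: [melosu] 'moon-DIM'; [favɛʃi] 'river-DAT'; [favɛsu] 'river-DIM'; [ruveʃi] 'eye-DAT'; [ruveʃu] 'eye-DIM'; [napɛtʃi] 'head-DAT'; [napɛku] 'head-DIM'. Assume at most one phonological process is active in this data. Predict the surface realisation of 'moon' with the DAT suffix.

[meloʃi]

'river' shows [ʃ] ~ [s] at the end of the stem ([favɛʃi] vs [favɛsu]).
Compare 'eye', with invariant [ʃ] in [ruveʃi] and [ruveʃu]: an analysis with underlying /ʃ/ and a rule producing [s] before the DIM suffix would wrongly predict alternation here too.
So /s/ is underlying, and a rule of palatalization before a front vowel — /k/ and /s/ become palato-alveolar [tʃ] and [ʃ] before a front vowel — gives [ʃ].
From [melosu] the stem 'moon' is /melos/; before a front vowel this yields [meloʃi].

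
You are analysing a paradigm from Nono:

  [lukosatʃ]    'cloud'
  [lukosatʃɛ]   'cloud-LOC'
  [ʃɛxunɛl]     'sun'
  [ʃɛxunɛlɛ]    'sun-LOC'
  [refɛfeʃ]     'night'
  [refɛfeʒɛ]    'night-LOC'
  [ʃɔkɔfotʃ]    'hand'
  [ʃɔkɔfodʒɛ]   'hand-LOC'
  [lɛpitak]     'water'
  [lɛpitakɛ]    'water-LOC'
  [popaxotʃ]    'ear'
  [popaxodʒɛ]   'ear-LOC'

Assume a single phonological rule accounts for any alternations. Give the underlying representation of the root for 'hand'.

/ʃɔkɔfodʒ/

The stem for 'hand' ends in [tʃ] in [ʃɔkɔfotʃ] but [dʒ] in [ʃɔkɔfodʒɛ].
Compare 'cloud', with invariant [tʃ] in [lukosatʃ] and [lukosatʃɛ]: an analysis with underlying /tʃ/ and a rule producing [dʒ] before the LOC suffix would wrongly predict alternation here too.
Therefore /dʒ/ is basic and [tʃ] is derived by word-final obstruent devoicing (voiced obstruents become voiceless word-finally).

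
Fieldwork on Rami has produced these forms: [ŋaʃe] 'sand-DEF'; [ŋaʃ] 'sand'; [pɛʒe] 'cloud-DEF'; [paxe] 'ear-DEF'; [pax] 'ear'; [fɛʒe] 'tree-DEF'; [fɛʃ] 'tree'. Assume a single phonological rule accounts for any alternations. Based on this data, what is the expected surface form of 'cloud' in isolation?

The stem for 'tree' ends in [ʒ] in [fɛʒe] but [ʃ] in [fɛʃ].
But 'sand' keeps [ʃ] in both environments ([ŋaʃe], [ŋaʃ]), so there is no rule changing /ʃ/ to [ʒ] before the DEF suffix.
The underlying segment must be /ʒ/; voiced obstruents become voiceless word-finally, yielding [ʃ] there.
The one attested form of 'cloud', [pɛʒe], shows underlying /pɛʒ/. Applying the same rule word-finally gives [pɛʃ].

[pɛʃ]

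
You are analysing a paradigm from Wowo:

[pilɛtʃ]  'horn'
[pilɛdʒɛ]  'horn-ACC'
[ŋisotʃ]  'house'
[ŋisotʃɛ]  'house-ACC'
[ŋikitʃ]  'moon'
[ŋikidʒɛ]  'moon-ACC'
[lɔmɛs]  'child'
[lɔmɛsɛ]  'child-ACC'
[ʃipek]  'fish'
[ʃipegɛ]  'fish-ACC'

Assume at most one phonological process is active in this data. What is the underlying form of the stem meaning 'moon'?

/ŋikidʒ/

The root 'moon' surfaces as [ŋikitʃ] and [ŋikidʒɛ], with a stem-final [tʃ] ~ [dʒ] alternation.
The stem 'house' ([ŋisotʃ], [ŋisotʃɛ]) shows [tʃ] unchanged in both environments, so [tʃ] cannot be basic with [dʒ] derived before the ACC suffix.
Therefore /dʒ/ is basic and [tʃ] is derived by word-final obstruent devoicing (voiced obstruents become voiceless word-finally).
Hence 'moon' is /ŋikidʒ/ underlyingly.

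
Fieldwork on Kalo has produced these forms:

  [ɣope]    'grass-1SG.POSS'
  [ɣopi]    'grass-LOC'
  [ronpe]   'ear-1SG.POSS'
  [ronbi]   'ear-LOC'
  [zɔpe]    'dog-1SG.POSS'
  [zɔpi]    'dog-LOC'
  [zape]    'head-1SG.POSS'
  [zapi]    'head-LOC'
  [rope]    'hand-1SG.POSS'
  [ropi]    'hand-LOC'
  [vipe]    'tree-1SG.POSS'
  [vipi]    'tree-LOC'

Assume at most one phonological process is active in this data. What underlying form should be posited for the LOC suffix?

/-bi/

The LOC suffix surfaces as [-bi] and [-pi], depending on the final segment of the stem.
The 1SG.POSS suffix, which begins with [p], is invariant after every stem; so [p] is not altered by any rule here.
The LOC suffix is therefore /-bi/ underlyingly, with post-vocalic devoicing: voiced stops become voiceless after a vowel.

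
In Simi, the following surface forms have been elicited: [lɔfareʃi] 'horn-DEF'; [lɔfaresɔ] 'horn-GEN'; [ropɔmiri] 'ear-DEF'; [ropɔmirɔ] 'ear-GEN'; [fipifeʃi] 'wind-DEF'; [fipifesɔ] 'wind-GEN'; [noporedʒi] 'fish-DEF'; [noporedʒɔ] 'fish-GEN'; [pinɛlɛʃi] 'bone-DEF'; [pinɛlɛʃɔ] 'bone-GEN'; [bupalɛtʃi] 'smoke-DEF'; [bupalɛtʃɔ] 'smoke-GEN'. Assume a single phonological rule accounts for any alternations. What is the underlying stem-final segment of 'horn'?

/s/

The root 'horn' surfaces as [lɔfareʃi] and [lɔfaresɔ], with a stem-final [ʃ] ~ [s] alternation.
Compare 'bone', with invariant [ʃ] in [pinɛlɛʃi] and [pinɛlɛʃɔ]: an analysis with underlying /ʃ/ and a rule producing [s] before the GEN suffix would wrongly predict alternation here too.
So /s/ is underlying, and a rule of palatalization before a front vowel — /s/ becomes palato-alveolar [ʃ] before a front vowel — gives [ʃ].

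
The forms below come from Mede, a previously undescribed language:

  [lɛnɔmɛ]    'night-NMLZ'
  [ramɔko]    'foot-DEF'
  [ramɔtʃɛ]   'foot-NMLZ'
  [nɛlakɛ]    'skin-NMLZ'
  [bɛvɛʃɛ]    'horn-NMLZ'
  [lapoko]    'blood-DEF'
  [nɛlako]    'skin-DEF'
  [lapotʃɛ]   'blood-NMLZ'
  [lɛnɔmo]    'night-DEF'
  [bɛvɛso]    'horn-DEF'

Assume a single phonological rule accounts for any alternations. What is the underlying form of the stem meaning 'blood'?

/lapotʃ/

In [lapoko] and [lapotʃɛ] the final segment of 'blood' alternates: [k] ~ [tʃ].
Compare 'skin', with invariant [k] in [nɛlako] and [nɛlakɛ]: an analysis with underlying /k/ and a rule producing [tʃ] before the NMLZ suffix would wrongly predict alternation here too.
Therefore /tʃ/ is basic and [k] is derived by depalatalization (palato-alveolar /tʃ/ and /ʃ/ become [k] and [s] when no front vowel follows).
Hence 'blood' is /lapotʃ/ underlyingly.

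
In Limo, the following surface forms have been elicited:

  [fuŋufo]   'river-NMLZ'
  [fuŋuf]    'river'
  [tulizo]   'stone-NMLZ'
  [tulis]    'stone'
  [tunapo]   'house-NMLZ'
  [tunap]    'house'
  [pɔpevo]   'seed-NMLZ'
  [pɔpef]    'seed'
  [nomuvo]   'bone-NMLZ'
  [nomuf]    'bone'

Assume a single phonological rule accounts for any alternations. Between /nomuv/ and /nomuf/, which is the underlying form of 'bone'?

/nomuv/

The stem for 'bone' ends in [v] in [nomuvo] but [f] in [nomuf].
Compare 'river', with invariant [f] in [fuŋufo] and [fuŋuf]: an analysis with underlying /f/ and a rule producing [v] before the NMLZ suffix would wrongly predict alternation here too.
So /v/ is underlying, and a rule of word-final obstruent devoicing — voiced obstruents become voiceless word-finally — gives [f].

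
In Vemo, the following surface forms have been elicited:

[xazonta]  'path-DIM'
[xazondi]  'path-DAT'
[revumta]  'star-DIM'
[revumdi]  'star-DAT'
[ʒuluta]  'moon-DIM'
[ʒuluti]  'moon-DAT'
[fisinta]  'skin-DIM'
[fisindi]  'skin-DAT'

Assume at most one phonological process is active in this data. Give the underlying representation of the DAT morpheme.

The DAT suffix surfaces as [-di] and [-ti], depending on the final segment of the stem.
The DIM suffix, which begins with [t], is invariant after every stem; so [t] is not altered by any rule here.
So the underlying form is /-di/, and voiced stops become voiceless after a vowel.

/-di/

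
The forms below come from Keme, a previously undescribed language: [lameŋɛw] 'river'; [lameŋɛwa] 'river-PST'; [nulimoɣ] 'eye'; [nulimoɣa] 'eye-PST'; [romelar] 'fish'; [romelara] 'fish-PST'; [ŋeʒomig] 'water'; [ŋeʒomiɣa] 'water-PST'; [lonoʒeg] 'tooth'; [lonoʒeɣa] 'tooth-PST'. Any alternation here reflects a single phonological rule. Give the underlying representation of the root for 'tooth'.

The root 'tooth' surfaces as [lonoʒeg] and [lonoʒeɣa], with a stem-final [g] ~ [ɣ] alternation.
If /ɣ/ were underlying and a rule turned it into [g] in isolation, 'eye' would also alternate; but it has [ɣ] in both [nulimoɣ] and [nulimoɣa].
The alternation reflects intervocalic spirantization: voiced stops become fricatives between vowels. /g/ is underlying.
So 'tooth' = /lonoʒeg/.

/lonoʒeg/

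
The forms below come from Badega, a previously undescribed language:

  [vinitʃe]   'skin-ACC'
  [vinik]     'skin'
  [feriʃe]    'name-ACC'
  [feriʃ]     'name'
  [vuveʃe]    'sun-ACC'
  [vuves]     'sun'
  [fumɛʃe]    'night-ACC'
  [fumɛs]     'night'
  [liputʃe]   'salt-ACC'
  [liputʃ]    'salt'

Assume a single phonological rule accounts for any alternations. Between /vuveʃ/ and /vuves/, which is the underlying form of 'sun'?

/vuves/

The root 'sun' surfaces as [vuveʃe] and [vuves], with a stem-final [ʃ] ~ [s] alternation.
But 'name' keeps [ʃ] in both environments ([feriʃe], [feriʃ]), so there is no rule changing /ʃ/ to [s] in isolation.
So /s/ is underlying, and a rule of palatalization before a front vowel — /k/ and /s/ become palato-alveolar [tʃ] and [ʃ] before a front vowel — gives [ʃ].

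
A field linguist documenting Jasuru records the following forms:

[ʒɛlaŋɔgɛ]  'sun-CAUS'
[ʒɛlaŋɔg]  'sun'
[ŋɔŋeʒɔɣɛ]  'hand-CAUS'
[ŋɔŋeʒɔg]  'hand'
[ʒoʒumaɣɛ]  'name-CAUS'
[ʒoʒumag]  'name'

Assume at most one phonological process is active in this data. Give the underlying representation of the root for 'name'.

'name' shows [ɣ] ~ [g] at the end of the stem ([ʒoʒumaɣɛ] vs [ʒoʒumag]).
If /g/ were underlying and a rule turned it into [ɣ] before the CAUS suffix, 'sun' would also alternate; but it has [g] in both [ʒɛlaŋɔgɛ] and [ʒɛlaŋɔg].
The alternation reflects word-final hardening: voiced fricatives become stops word-finally. /ɣ/ is underlying.
Hence 'name' is /ʒoʒumaɣ/ underlyingly.

/ʒoʒumaɣ/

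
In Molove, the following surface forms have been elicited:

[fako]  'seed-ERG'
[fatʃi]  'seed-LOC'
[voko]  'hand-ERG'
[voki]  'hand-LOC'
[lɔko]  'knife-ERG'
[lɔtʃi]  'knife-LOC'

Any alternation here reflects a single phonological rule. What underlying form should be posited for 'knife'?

/lɔtʃ/

The root 'knife' surfaces as [lɔko] and [lɔtʃi], with a stem-final [k] ~ [tʃ] alternation.
But 'hand' keeps [k] in both environments ([voko], [voki]), so there is no rule changing /k/ to [tʃ] before the LOC suffix.
Therefore /tʃ/ is basic and [k] is derived by depalatalization (palato-alveolar /tʃ/ becomes [k] when no front vowel follows).
So 'knife' = /lɔtʃ/.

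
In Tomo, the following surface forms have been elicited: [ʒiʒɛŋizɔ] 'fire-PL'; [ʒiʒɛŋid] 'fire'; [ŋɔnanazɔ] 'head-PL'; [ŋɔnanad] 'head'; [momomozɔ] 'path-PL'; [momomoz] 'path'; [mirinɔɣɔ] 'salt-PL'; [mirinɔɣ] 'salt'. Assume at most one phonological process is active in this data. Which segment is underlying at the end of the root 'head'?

The stem for 'head' ends in [z] in [ŋɔnanazɔ] but [d] in [ŋɔnanad].
If /z/ were underlying and a rule turned it into [d] in isolation, 'path' would also alternate; but it has [z] in both [momomozɔ] and [momomoz].
The underlying segment must be /d/; voiced stops become fricatives between vowels, yielding [z] there.

/d/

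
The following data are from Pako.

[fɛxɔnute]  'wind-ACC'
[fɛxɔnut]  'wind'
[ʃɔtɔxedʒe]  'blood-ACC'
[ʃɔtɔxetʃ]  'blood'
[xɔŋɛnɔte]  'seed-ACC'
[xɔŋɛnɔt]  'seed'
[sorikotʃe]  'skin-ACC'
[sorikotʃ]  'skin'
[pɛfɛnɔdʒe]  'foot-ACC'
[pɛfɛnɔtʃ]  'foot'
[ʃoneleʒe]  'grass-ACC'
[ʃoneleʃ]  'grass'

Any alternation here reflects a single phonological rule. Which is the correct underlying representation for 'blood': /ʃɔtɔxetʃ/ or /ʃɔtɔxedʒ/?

'blood' shows [dʒ] ~ [tʃ] at the end of the stem ([ʃɔtɔxedʒe] vs [ʃɔtɔxetʃ]).
If /tʃ/ were underlying and a rule turned it into [dʒ] before the ACC suffix, 'skin' would also alternate; but it has [tʃ] in both [sorikotʃe] and [sorikotʃ].
Therefore /dʒ/ is basic and [tʃ] is derived by word-final obstruent devoicing (voiced obstruents become voiceless word-finally).

/ʃɔtɔxedʒ/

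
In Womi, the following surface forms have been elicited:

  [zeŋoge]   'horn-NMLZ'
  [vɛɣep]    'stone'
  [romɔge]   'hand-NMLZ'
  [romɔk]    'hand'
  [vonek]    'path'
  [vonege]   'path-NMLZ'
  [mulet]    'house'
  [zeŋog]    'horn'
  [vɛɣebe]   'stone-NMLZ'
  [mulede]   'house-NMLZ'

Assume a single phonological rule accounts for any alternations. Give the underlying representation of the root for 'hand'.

/romɔk/

The root 'hand' surfaces as [romɔk] and [romɔge], with a stem-final [k] ~ [g] alternation.
But 'horn' keeps [g] in both environments ([zeŋog], [zeŋoge]), so there is no rule changing /g/ to [k] in isolation.
So /k/ is underlying, and a rule of intervocalic voicing — voiceless stops become voiced between vowels — gives [g].
So 'hand' = /romɔk/.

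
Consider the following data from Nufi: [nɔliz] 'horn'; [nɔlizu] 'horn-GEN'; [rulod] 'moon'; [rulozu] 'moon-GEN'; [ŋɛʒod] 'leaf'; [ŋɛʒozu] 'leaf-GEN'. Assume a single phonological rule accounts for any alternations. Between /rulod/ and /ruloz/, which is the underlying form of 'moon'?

The root 'moon' surfaces as [rulod] and [rulozu], with a stem-final [d] ~ [z] alternation.
The stem 'horn' ([nɔliz], [nɔlizu]) shows [z] unchanged in both environments, so [z] cannot be basic with [d] derived in isolation.
The underlying segment must be /d/; voiced stops become fricatives between vowels, yielding [z] there.

/rulod/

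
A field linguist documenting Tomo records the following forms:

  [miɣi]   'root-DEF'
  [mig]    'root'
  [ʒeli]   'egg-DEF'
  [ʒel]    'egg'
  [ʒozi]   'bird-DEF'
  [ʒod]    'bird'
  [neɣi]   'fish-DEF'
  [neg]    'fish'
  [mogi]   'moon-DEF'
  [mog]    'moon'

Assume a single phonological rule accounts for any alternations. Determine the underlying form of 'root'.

'root' shows [ɣ] ~ [g] at the end of the stem ([miɣi] vs [mig]).
But 'moon' keeps [g] in both environments ([mogi], [mog]), so there is no rule changing /g/ to [ɣ] before the DEF suffix.
The alternation reflects word-final hardening: voiced fricatives become stops word-finally. /ɣ/ is underlying.

/miɣ/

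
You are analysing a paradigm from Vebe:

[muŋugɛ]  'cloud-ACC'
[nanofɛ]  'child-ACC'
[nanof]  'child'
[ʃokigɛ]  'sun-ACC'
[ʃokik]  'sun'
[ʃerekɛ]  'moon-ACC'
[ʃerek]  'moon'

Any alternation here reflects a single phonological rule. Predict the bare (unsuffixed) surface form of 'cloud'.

The stem for 'sun' ends in [g] in [ʃokigɛ] but [k] in [ʃokik].
Compare 'moon', with invariant [k] in [ʃerekɛ] and [ʃerek]: an analysis with underlying /k/ and a rule producing [g] before the ACC suffix would wrongly predict alternation here too.
So /g/ is underlying, and a rule of word-final obstruent devoicing — voiced obstruents become voiceless word-finally — gives [k].
The one attested form of 'cloud', [muŋugɛ], shows underlying /muŋug/. Applying the same rule word-finally gives [muŋuk].

[muŋuk]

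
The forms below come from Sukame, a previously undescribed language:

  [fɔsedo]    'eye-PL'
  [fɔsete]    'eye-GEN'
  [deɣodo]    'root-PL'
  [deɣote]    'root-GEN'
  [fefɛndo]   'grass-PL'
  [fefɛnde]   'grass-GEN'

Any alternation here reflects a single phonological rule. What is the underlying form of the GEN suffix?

The GEN morpheme has two allomorphs, [-de] and [-te].
The PL suffix, which begins with [d], is invariant after every stem; so [d] is not altered by any rule here.
The GEN suffix is therefore /-te/ underlyingly, with post-nasal voicing: voiceless stops become voiced after a nasal.

/-te/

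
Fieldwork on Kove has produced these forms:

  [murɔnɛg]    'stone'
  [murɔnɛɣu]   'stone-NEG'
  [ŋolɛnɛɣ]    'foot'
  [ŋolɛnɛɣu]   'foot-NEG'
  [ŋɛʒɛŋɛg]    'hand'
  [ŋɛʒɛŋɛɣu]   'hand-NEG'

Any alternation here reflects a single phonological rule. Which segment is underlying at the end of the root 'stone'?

/g/

The stem for 'stone' ends in [g] in [murɔnɛg] but [ɣ] in [murɔnɛɣu].
The stem 'foot' ([ŋolɛnɛɣ], [ŋolɛnɛɣu]) shows [ɣ] unchanged in both environments, so [ɣ] cannot be basic with [g] derived in isolation.
The alternation reflects intervocalic spirantization: voiced stops become fricatives between vowels. /g/ is underlying.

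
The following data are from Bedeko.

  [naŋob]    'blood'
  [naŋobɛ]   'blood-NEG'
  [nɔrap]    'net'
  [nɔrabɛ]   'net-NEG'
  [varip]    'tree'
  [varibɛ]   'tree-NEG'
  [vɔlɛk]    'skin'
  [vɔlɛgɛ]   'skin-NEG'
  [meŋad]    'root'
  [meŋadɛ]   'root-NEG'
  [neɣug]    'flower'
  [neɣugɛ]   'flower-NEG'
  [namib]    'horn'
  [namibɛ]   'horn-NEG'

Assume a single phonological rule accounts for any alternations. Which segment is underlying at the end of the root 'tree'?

/p/

The root 'tree' surfaces as [varip] and [varibɛ], with a stem-final [p] ~ [b] alternation.
Compare 'blood', with invariant [b] in [naŋob] and [naŋobɛ]: an analysis with underlying /b/ and a rule producing [p] in isolation would wrongly predict alternation here too.
The underlying segment must be /p/; voiceless stops become voiced between vowels, yielding [b] there.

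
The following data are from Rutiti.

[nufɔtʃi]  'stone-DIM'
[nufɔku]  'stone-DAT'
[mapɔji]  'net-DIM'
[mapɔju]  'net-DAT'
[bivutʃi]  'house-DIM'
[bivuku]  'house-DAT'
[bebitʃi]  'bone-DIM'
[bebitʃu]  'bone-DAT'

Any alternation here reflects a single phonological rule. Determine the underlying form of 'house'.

/bivuk/

In [bivutʃi] and [bivuku] the final segment of 'house' alternates: [tʃ] ~ [k].
Compare 'bone', with invariant [tʃ] in [bebitʃi] and [bebitʃu]: an analysis with underlying /tʃ/ and a rule producing [k] before the DAT suffix would wrongly predict alternation here too.
The underlying segment must be /k/; /k/ becomes palato-alveolar [tʃ] before a front vowel, yielding [tʃ] there.
So 'house' = /bivuk/.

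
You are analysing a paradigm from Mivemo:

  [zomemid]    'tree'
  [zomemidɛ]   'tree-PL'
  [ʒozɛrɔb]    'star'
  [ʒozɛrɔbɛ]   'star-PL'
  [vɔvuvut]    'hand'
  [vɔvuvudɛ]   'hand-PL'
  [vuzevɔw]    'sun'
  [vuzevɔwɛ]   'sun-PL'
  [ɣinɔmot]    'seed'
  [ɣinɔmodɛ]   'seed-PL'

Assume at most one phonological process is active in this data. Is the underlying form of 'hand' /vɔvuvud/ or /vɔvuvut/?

/vɔvuvut/

The stem for 'hand' ends in [t] in [vɔvuvut] but [d] in [vɔvuvudɛ].
If /d/ were underlying and a rule turned it into [t] in isolation, 'tree' would also alternate; but it has [d] in both [zomemid] and [zomemidɛ].
Therefore /t/ is basic and [d] is derived by intervocalic voicing (voiceless stops become voiced between vowels).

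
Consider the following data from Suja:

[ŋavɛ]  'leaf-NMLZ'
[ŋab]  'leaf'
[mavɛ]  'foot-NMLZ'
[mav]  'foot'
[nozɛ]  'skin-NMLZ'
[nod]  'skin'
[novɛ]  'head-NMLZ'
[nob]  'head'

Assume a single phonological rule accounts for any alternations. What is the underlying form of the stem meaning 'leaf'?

The root 'leaf' surfaces as [ŋavɛ] and [ŋab], with a stem-final [v] ~ [b] alternation.
Compare 'foot', with invariant [v] in [mavɛ] and [mav]: an analysis with underlying /v/ and a rule producing [b] in isolation would wrongly predict alternation here too.
The alternation reflects intervocalic spirantization: voiced stops become fricatives between vowels. /b/ is underlying.
So 'leaf' = /ŋab/.

/ŋab/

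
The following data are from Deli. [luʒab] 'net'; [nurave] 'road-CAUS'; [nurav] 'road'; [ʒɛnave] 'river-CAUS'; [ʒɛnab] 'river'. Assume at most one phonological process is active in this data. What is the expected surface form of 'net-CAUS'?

The root 'river' surfaces as [ʒɛnave] and [ʒɛnab], with a stem-final [v] ~ [b] alternation.
If /v/ were underlying and a rule turned it into [b] in isolation, 'road' would also alternate; but it has [v] in both [nurave] and [nurav].
The alternation reflects intervocalic spirantization: voiced stops become fricatives between vowels. /b/ is underlying.
From [luʒab] the stem 'net' is /luʒab/; between vowels this yields [luʒave].

[luʒave]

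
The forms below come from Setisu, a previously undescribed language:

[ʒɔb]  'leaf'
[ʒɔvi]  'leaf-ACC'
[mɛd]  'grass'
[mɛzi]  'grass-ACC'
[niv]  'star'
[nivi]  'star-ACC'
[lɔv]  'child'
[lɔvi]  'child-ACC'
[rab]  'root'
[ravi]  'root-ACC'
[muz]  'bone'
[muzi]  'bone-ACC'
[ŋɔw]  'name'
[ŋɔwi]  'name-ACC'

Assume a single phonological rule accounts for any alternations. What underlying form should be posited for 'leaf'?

The root 'leaf' surfaces as [ʒɔb] and [ʒɔvi], with a stem-final [b] ~ [v] alternation.
If /v/ were underlying and a rule turned it into [b] in isolation, 'child' would also alternate; but it has [v] in both [lɔv] and [lɔvi].
Therefore /b/ is basic and [v] is derived by intervocalic spirantization (voiced stops become fricatives between vowels).

/ʒɔb/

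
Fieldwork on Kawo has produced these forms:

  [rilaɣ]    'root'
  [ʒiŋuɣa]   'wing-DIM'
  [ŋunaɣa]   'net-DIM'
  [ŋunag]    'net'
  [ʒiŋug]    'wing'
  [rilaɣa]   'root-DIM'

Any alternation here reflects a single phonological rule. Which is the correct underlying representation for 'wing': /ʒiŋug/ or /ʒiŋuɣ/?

The root 'wing' surfaces as [ʒiŋuɣa] and [ʒiŋug], with a stem-final [ɣ] ~ [g] alternation.
Compare 'root', with invariant [ɣ] in [rilaɣa] and [rilaɣ]: an analysis with underlying /ɣ/ and a rule producing [g] in isolation would wrongly predict alternation here too.
The underlying segment must be /g/; voiced stops become fricatives between vowels, yielding [ɣ] there.

/ʒiŋug/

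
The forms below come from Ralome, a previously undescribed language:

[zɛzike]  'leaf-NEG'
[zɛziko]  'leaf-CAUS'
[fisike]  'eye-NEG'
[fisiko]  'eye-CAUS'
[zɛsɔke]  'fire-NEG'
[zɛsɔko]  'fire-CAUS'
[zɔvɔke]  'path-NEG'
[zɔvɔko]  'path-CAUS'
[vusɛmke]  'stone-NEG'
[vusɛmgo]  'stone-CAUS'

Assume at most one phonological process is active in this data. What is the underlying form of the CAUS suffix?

/-go/

The CAUS suffix surfaces as [-go] and [-ko], depending on the final segment of the stem.
The NEG suffix, which begins with [k], is invariant after every stem; so [k] is not altered by any rule here.
The CAUS suffix is therefore /-go/ underlyingly, with post-vocalic devoicing: voiced stops become voiceless after a vowel.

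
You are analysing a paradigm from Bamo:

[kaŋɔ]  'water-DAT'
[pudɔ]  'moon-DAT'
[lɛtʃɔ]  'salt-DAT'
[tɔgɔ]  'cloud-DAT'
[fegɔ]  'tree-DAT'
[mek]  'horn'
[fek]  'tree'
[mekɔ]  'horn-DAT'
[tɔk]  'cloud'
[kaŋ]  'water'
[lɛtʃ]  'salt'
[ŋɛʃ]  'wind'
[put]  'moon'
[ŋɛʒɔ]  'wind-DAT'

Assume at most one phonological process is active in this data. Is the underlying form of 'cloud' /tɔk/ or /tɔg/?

/tɔg/

In [tɔgɔ] and [tɔk] the final segment of 'cloud' alternates: [g] ~ [k].
But 'horn' keeps [k] in both environments ([mekɔ], [mek]), so there is no rule changing /k/ to [g] before the DAT suffix.
Therefore /g/ is basic and [k] is derived by word-final obstruent devoicing (voiced obstruents become voiceless word-finally).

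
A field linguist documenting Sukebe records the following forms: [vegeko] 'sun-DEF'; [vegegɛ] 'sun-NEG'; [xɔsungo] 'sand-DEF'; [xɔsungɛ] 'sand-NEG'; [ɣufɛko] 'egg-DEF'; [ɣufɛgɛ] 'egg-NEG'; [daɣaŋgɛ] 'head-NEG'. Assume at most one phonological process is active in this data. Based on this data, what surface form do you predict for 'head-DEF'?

The DEF morpheme has two allomorphs, [-go] and [-ko].
The NEG suffix, which begins with [g], is invariant after every stem; so [g] is not altered by any rule here.
The DEF suffix is therefore /-ko/ underlyingly, with post-nasal voicing: voiceless stops become voiced after a nasal.
After 'head', which ends in a nasal, the suffix surfaces as [-go], giving [daɣaŋgo].

[daɣaŋgo]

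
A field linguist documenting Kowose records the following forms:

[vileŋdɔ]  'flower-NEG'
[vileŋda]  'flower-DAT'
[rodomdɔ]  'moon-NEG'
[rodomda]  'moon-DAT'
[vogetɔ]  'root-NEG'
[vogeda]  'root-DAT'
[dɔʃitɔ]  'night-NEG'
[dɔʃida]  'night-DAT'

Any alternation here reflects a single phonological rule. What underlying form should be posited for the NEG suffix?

/-tɔ/

The NEG morpheme has two allomorphs, [-dɔ] and [-tɔ].
The DAT suffix, which begins with [d], is invariant after every stem; so [d] is not altered by any rule here.
The NEG suffix is therefore /-tɔ/ underlyingly, with post-nasal voicing: voiceless stops become voiced after a nasal.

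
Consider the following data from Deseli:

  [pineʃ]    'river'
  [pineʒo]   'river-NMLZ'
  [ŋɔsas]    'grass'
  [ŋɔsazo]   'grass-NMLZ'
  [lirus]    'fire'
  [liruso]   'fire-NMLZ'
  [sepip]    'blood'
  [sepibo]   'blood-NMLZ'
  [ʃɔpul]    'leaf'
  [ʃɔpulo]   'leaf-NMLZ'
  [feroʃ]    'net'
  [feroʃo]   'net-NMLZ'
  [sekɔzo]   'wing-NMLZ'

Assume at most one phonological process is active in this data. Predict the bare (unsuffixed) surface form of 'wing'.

[sekɔs]

The stem for 'grass' ends in [s] in [ŋɔsas] but [z] in [ŋɔsazo].
The stem 'fire' ([lirus], [liruso]) shows [s] unchanged in both environments, so [s] cannot be basic with [z] derived before the NMLZ suffix.
The alternation reflects word-final obstruent devoicing: voiced obstruents become voiceless word-finally. /z/ is underlying.
From [sekɔzo] the stem 'wing' is /sekɔz/; word-finally this yields [sekɔs].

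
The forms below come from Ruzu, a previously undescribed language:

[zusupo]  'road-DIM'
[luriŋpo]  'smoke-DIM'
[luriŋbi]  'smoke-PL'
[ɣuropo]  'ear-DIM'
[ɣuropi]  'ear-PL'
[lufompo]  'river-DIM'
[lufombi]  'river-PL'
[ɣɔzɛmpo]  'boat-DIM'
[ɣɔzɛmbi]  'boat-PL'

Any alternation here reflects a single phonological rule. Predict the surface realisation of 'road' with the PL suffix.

[zusupi]

The PL suffix surfaces as [-bi] and [-pi], depending on the final segment of the stem.
By contrast the DIM suffix keeps its initial [p] throughout — that segment must be underlying.
The PL suffix is therefore /-bi/ underlyingly, with post-vocalic devoicing: voiced stops become voiceless after a vowel.
After 'road', which ends in a vowel, the suffix surfaces as [-pi], giving [zusupi].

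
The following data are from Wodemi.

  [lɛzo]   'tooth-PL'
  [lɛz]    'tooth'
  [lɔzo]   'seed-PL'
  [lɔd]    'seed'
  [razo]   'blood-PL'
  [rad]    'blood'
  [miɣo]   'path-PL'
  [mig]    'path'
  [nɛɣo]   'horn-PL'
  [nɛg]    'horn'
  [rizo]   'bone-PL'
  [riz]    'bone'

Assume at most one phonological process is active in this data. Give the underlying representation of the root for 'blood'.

The root 'blood' surfaces as [razo] and [rad], with a stem-final [z] ~ [d] alternation.
Compare 'tooth', with invariant [z] in [lɛzo] and [lɛz]: an analysis with underlying /z/ and a rule producing [d] in isolation would wrongly predict alternation here too.
So /d/ is underlying, and a rule of intervocalic spirantization — voiced stops become fricatives between vowels — gives [z].

/rad/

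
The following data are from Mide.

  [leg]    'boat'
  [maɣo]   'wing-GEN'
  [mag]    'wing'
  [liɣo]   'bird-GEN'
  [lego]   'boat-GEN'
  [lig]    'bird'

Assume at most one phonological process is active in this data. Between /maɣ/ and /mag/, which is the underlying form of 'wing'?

The stem for 'wing' ends in [ɣ] in [maɣo] but [g] in [mag].
If /g/ were underlying and a rule turned it into [ɣ] before the GEN suffix, 'boat' would also alternate; but it has [g] in both [lego] and [leg].
So /ɣ/ is underlying, and a rule of word-final hardening — voiced fricatives become stops word-finally — gives [g].

/maɣ/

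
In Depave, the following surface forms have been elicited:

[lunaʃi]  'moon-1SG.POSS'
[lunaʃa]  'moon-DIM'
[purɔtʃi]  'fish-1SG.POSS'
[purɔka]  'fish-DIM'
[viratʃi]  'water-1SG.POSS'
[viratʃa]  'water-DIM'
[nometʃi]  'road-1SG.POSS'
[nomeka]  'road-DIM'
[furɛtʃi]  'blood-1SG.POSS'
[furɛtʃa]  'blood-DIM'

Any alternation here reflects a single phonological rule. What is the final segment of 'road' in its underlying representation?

/k/

In [nometʃi] and [nomeka] the final segment of 'road' alternates: [tʃ] ~ [k].
If /tʃ/ were underlying and a rule turned it into [k] before the DIM suffix, 'blood' would also alternate; but it has [tʃ] in both [furɛtʃi] and [furɛtʃa].
The underlying segment must be /k/; /k/ becomes palato-alveolar [tʃ] before a front vowel, yielding [tʃ] there.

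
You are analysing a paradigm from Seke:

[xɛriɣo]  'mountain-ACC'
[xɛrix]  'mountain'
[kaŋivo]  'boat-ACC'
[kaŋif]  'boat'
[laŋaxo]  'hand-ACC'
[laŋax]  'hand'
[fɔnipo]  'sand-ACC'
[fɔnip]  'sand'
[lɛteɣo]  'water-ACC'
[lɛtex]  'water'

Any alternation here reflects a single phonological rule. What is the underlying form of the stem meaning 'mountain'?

/xɛriɣ/

In [xɛriɣo] and [xɛrix] the final segment of 'mountain' alternates: [ɣ] ~ [x].
The stem 'hand' ([laŋaxo], [laŋax]) shows [x] unchanged in both environments, so [x] cannot be basic with [ɣ] derived before the ACC suffix.
The underlying segment must be /ɣ/; voiced obstruents become voiceless word-finally, yielding [x] there.
The underlying form of 'mountain' is therefore /xɛriɣ/.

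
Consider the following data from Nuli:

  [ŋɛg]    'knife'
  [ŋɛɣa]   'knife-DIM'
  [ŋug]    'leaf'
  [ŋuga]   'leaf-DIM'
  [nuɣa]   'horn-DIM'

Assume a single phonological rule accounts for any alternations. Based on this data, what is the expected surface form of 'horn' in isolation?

[nug]

In [ŋɛg] and [ŋɛɣa] the final segment of 'knife' alternates: [g] ~ [ɣ].
Compare 'leaf', with invariant [g] in [ŋug] and [ŋuga]: an analysis with underlying /g/ and a rule producing [ɣ] before the DIM suffix would wrongly predict alternation here too.
So /ɣ/ is underlying, and a rule of word-final hardening — voiced fricatives become stops word-finally — gives [g].
From [nuɣa] the stem 'horn' is /nuɣ/; word-finally this yields [nug].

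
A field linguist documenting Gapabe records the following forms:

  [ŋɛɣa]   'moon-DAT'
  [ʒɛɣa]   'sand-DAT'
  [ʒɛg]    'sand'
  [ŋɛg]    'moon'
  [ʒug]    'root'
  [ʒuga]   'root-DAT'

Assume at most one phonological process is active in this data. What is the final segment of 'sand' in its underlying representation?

The root 'sand' surfaces as [ʒɛɣa] and [ʒɛg], with a stem-final [ɣ] ~ [g] alternation.
The stem 'root' ([ʒuga], [ʒug]) shows [g] unchanged in both environments, so [g] cannot be basic with [ɣ] derived before the DAT suffix.
The underlying segment must be /ɣ/; voiced fricatives become stops word-finally, yielding [g] there.

/ɣ/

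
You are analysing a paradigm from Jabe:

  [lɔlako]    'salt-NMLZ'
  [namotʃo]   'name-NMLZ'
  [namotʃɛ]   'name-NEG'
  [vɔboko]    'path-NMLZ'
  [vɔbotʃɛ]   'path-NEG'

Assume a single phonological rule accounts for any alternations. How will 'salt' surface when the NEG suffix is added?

'path' shows [k] ~ [tʃ] at the end of the stem ([vɔboko] vs [vɔbotʃɛ]).
The stem 'name' ([namotʃo], [namotʃɛ]) shows [tʃ] unchanged in both environments, so [tʃ] cannot be basic with [k] derived before the NMLZ suffix.
The alternation reflects palatalization before a front vowel: /k/ becomes palato-alveolar [tʃ] before a front vowel. /k/ is underlying.
The one attested form of 'salt', [lɔlako], shows underlying /lɔlak/. Applying the same rule before a front vowel gives [lɔlatʃɛ].

[lɔlatʃɛ]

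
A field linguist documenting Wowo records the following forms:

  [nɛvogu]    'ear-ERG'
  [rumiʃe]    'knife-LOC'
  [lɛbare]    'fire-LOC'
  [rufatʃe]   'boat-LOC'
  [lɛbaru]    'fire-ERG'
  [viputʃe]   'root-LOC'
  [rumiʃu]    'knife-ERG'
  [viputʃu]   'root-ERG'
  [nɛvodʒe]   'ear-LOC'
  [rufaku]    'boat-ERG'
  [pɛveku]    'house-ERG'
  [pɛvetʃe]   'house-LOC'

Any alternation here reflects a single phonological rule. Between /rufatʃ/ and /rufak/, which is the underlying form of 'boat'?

The stem for 'boat' ends in [tʃ] in [rufatʃe] but [k] in [rufaku].
Compare 'root', with invariant [tʃ] in [viputʃe] and [viputʃu]: an analysis with underlying /tʃ/ and a rule producing [k] before the ERG suffix would wrongly predict alternation here too.
The underlying segment must be /k/; /k/ and /g/ become palato-alveolar [tʃ] and [dʒ] before a front vowel, yielding [tʃ] there.

/rufak/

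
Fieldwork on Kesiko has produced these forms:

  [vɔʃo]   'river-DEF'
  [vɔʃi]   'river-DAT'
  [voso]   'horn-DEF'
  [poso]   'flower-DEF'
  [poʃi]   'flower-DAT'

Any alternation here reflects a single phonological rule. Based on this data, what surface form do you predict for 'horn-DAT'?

The root 'flower' surfaces as [poso] and [poʃi], with a stem-final [s] ~ [ʃ] alternation.
The stem 'river' ([vɔʃo], [vɔʃi]) shows [ʃ] unchanged in both environments, so [ʃ] cannot be basic with [s] derived before the DEF suffix.
The alternation reflects palatalization before a front vowel: /s/ becomes palato-alveolar [ʃ] before a front vowel. /s/ is underlying.
From [voso] the stem 'horn' is /vos/; before a front vowel this yields [voʃi].

[voʃi]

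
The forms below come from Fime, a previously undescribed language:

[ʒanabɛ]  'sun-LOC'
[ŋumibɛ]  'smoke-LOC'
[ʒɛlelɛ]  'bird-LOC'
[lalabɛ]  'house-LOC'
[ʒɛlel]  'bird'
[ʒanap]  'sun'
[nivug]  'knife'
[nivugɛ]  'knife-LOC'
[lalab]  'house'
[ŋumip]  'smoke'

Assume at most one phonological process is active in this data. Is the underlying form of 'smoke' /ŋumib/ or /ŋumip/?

/ŋumip/

In [ŋumibɛ] and [ŋumip] the final segment of 'smoke' alternates: [b] ~ [p].
If /b/ were underlying and a rule turned it into [p] in isolation, 'house' would also alternate; but it has [b] in both [lalabɛ] and [lalab].
The underlying segment must be /p/; voiceless stops become voiced between vowels, yielding [b] there.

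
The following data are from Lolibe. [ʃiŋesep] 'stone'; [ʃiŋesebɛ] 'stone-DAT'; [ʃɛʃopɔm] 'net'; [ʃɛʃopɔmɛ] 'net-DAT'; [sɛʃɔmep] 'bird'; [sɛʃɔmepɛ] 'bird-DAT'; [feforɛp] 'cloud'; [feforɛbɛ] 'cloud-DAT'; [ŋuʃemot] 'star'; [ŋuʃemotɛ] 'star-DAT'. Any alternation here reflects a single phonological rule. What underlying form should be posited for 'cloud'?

/feforɛb/

In [feforɛp] and [feforɛbɛ] the final segment of 'cloud' alternates: [p] ~ [b].
But 'bird' keeps [p] in both environments ([sɛʃɔmep], [sɛʃɔmepɛ]), so there is no rule changing /p/ to [b] before the DAT suffix.
Therefore /b/ is basic and [p] is derived by word-final obstruent devoicing (voiced obstruents become voiceless word-finally).
Hence 'cloud' is /feforɛb/ underlyingly.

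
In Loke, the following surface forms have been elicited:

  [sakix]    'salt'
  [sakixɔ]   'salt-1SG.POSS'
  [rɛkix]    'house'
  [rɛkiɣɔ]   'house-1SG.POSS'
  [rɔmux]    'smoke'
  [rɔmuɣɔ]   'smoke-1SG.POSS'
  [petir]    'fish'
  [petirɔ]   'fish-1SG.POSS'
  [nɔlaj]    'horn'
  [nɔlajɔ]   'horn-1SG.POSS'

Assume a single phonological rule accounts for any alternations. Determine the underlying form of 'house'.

/rɛkiɣ/

The root 'house' surfaces as [rɛkix] and [rɛkiɣɔ], with a stem-final [x] ~ [ɣ] alternation.
But 'salt' keeps [x] in both environments ([sakix], [sakixɔ]), so there is no rule changing /x/ to [ɣ] before the 1SG.POSS suffix.
The underlying segment must be /ɣ/; voiced obstruents become voiceless word-finally, yielding [x] there.
So 'house' = /rɛkiɣ/.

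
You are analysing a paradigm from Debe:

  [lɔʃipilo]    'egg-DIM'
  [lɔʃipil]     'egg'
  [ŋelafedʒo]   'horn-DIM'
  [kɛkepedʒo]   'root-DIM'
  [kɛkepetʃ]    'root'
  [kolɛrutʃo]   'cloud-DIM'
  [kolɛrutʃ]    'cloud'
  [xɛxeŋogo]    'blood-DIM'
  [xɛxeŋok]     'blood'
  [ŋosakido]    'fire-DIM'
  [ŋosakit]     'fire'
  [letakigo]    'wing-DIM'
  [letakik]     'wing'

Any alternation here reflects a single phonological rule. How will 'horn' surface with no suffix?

The stem for 'root' ends in [dʒ] in [kɛkepedʒo] but [tʃ] in [kɛkepetʃ].
Compare 'cloud', with invariant [tʃ] in [kolɛrutʃo] and [kolɛrutʃ]: an analysis with underlying /tʃ/ and a rule producing [dʒ] before the DIM suffix would wrongly predict alternation here too.
So /dʒ/ is underlying, and a rule of word-final obstruent devoicing — voiced obstruents become voiceless word-finally — gives [tʃ].
From [ŋelafedʒo] the stem 'horn' is /ŋelafedʒ/; word-finally this yields [ŋelafetʃ].

[ŋelafetʃ]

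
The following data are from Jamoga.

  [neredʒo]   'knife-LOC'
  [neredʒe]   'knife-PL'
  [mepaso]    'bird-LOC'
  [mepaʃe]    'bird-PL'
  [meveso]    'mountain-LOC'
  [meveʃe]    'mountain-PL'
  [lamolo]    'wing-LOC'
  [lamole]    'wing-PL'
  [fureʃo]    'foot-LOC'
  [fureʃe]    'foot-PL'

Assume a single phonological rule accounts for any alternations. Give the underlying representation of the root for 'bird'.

The root 'bird' surfaces as [mepaso] and [mepaʃe], with a stem-final [s] ~ [ʃ] alternation.
If /ʃ/ were underlying and a rule turned it into [s] before the LOC suffix, 'foot' would also alternate; but it has [ʃ] in both [fureʃo] and [fureʃe].
The alternation reflects palatalization before a front vowel: /s/ becomes palato-alveolar [ʃ] before a front vowel. /s/ is underlying.

/mepas/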